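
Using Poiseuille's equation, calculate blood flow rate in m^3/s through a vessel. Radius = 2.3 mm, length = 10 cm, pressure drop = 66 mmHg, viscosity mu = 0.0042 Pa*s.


Q = pi*r^4*dP / (8*mu*L)
r = 0.0023 m, L = 0.1 m
dP = 66 mmHg = 8799.252 Pa
Q = 2.3023e-04 m^3/s


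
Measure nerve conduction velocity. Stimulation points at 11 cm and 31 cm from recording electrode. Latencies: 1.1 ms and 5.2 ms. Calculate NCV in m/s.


Distance = (31 - 11) / 100 = 0.2 m
dt = (5.2 - 1.1) / 1000 = 0.0041 s
NCV = dist / dt = 48.78 m/s


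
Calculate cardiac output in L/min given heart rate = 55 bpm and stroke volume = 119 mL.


CO = HR * SV
CO = 55 * 119 / 1000
CO = 6.545 L/min


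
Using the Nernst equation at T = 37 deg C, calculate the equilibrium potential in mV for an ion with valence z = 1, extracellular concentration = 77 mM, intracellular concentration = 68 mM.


E = (RT/(zF)) * ln(C_out/C_in)
T = 37 + 273.15 = 310.15 K
E = (8.314 * 310.15 / (1 * 96485)) * ln(77/68)
E = 3.322 mV


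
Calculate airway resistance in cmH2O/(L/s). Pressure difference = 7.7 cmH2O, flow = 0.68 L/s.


R = dP / flow
R = 7.7 / 0.68
R = 11.32 cmH2O/(L/s)


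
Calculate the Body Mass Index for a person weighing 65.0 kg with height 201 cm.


BMI = weight / height^2
height = 201 cm = 2.01 m
BMI = 65.0 / 2.01^2
BMI = 16.09 kg/m^2


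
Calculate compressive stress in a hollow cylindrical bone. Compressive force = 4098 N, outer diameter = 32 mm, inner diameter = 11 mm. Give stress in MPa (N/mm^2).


A = pi*(r_o^2 - r_i^2)
r_o = 16 mm, r_i = 5.5 mm
A = 709.215 mm^2
sigma = F/A = 4098 / 709.215
sigma = 5.778 MPa


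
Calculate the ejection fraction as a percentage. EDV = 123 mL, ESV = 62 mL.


SV = EDV - ESV = 123 - 62 = 61 mL
EF = SV/EDV * 100 = 61/123 * 100
EF = 49.59%


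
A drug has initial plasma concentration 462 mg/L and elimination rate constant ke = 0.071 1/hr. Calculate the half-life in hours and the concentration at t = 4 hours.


t_half = ln(2) / ke = 0.693147 / 0.071 = 9.763 hr
C(t) = C0 * exp(-ke*t) = 462 * exp(-0.071*4)
C(4) = 347.8 mg/L


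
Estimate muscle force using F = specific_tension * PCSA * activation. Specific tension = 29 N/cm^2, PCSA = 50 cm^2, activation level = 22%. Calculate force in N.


F = sigma * PCSA * activation
F = 29 * 50 * 0.22
F = 319 N


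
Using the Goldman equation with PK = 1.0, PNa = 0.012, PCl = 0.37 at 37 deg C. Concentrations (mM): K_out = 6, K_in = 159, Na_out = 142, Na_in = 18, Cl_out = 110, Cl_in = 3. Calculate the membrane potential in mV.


Vm = (RT/F)*ln((PK*Ko + PNa*Nao + PCl*Cli)/(PK*Ki + PNa*Nai + PCl*Clo))
Numer = 8.814, Denom = 199.916
Vm = -83.42 mV


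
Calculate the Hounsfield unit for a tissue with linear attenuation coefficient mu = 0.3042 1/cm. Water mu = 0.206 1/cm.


HU = ((mu_tissue - mu_water) / mu_water) * 1000
HU = ((0.3042 - 0.206) / 0.206) * 1000
HU = 476.7


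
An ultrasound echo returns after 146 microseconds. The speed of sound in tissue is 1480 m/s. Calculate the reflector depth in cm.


depth = c * t / 2
t = 146 us = 1.4600e-04 s
depth = 1480 * 1.4600e-04 / 2
depth = 0.10804 m = 10.804 cm


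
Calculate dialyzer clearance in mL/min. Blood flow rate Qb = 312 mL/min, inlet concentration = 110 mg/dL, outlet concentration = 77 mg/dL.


K = Qb * (Cb_in - Cb_out) / Cb_in
K = 312 * (110 - 77) / 110
K = 93.6 mL/min


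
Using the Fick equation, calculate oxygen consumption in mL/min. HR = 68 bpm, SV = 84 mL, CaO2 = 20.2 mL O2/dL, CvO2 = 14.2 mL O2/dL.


CO = HR*SV = 68*84/1000 = 5.712 L/min
a-v O2 diff = 20.2 - 14.2 = 6 mL/dL
VO2 = CO * (CaO2-CvO2) * 10 dL/L
VO2 = 5.712 * 6 * 10
VO2 = 342.7 mL/min


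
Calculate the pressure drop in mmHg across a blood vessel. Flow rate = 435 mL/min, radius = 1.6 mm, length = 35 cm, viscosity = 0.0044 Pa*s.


dP = 8*mu*L*Q / (pi*r^4)
Q = 435 mL/min = 7.25e-06 m^3/s
dP = 4338.29 Pa = 4338.29 / 133.322 mmHg = 32.54 mmHg


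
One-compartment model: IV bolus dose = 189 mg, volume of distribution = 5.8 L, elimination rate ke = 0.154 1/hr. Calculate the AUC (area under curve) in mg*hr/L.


C0 = Dose/Vd = 189/5.8 = 32.5862 mg/L
AUC = C0/ke = 32.5862/0.154
AUC = 211.6 mg*hr/L


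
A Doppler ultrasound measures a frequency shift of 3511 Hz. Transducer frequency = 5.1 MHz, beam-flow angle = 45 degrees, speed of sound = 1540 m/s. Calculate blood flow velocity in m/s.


v = fd * c / (2 * f0 * cos(theta))
v = 3511 * 1540 / (2 * 5.1000e+06 * cos(45))
v = 0.7497 m/s


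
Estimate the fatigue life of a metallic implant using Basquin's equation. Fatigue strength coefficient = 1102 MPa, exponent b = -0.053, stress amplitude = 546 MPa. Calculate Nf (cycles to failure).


sigma_a = sigma_f' * (2Nf)^b
2Nf = (sigma_a/sigma_f')^(1/b)
2Nf = (546/1102)^(1/-0.053)
2Nf = 568209.54
Nf = 2.841e+05


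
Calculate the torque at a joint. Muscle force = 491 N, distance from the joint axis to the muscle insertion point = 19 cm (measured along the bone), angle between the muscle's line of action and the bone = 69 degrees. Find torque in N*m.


Torque = F * d * sin(theta)   (moment arm = d*sin(theta))
d = 19 cm = 0.19 m
Torque = 491 * 0.19 * sin(69)
Torque = 87.09 N*m


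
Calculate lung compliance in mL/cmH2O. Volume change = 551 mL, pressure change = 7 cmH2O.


C = dV / dP
C = 551 / 7
C = 78.71 mL/cmH2O


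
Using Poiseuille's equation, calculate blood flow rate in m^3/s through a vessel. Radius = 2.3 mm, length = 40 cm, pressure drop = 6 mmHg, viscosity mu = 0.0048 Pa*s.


Q = pi*r^4*dP / (8*mu*L)
r = 0.0023 m, L = 0.4 m
dP = 6 mmHg = 799.932 Pa
Q = 4.5785e-06 m^3/s


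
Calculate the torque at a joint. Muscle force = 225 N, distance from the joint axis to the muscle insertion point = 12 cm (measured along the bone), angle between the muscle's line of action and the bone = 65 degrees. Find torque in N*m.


Torque = F * d * sin(theta)   (moment arm = d*sin(theta))
d = 12 cm = 0.12 m
Torque = 225 * 0.12 * sin(65)
Torque = 24.47 N*m


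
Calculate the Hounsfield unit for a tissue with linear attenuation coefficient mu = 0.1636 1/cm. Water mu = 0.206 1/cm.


HU = ((mu_tissue - mu_water) / mu_water) * 1000
HU = ((0.1636 - 0.206) / 0.206) * 1000
HU = -205.8


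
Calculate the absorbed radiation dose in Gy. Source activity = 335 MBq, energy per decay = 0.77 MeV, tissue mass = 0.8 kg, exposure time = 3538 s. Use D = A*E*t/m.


A = 335 MBq = 3.3500e+08 Bq
E = 0.77 MeV = 1.23354e-13 J
D = A*E*t/m = 3.3500e+08*1.23354e-13*3538/0.8
D = 0.1828 Gy


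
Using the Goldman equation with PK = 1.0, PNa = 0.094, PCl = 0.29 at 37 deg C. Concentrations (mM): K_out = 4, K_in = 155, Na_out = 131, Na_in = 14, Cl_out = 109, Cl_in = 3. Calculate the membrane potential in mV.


Vm = (RT/F)*ln((PK*Ko + PNa*Nao + PCl*Cli)/(PK*Ki + PNa*Nai + PCl*Clo))
Numer = 17.184, Denom = 187.926
Vm = -63.93 mV


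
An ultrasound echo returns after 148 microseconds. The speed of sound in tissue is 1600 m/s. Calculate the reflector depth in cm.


depth = c * t / 2
t = 148 us = 1.4800e-04 s
depth = 1600 * 1.4800e-04 / 2
depth = 0.1184 m = 11.84 cm


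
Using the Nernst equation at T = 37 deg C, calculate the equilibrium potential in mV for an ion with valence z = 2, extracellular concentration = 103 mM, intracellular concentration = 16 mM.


E = (RT/(zF)) * ln(C_out/C_in)
T = 37 + 273.15 = 310.15 K
E = (8.314 * 310.15 / (2 * 96485)) * ln(103/16)
E = 24.88 mV


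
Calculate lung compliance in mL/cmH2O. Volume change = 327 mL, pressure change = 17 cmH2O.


C = dV / dP
C = 327 / 17
C = 19.24 mL/cmH2O


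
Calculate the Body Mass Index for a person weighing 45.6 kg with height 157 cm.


BMI = weight / height^2
height = 157 cm = 1.57 m
BMI = 45.6 / 1.57^2
BMI = 18.5 kg/m^2


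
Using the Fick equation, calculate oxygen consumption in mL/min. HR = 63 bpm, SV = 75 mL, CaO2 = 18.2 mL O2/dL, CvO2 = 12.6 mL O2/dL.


CO = HR*SV = 63*75/1000 = 4.725 L/min
a-v O2 diff = 18.2 - 12.6 = 5.6 mL/dL
VO2 = CO * (CaO2-CvO2) * 10 dL/L
VO2 = 4.725 * 5.6 * 10
VO2 = 264.6 mL/min


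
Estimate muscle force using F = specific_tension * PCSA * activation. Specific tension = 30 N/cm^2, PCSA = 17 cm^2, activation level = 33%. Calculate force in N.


F = sigma * PCSA * activation
F = 30 * 17 * 0.33
F = 168.3 N


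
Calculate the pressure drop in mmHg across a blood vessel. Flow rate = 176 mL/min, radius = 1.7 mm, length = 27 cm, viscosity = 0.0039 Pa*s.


dP = 8*mu*L*Q / (pi*r^4)
Q = 176 mL/min = 2.93333e-06 m^3/s
dP = 941.746 Pa = 941.746 / 133.322 mmHg = 7.064 mmHg


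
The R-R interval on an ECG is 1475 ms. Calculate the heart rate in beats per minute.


HR = 60 / RR_interval(s)
RR = 1475 ms = 1.475 s
HR = 60 / 1.475 = 40.68 bpm


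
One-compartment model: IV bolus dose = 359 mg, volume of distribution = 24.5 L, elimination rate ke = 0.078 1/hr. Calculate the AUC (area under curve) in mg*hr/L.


C0 = Dose/Vd = 359/24.5 = 14.6531 mg/L
AUC = C0/ke = 14.6531/0.078
AUC = 187.9 mg*hr/L


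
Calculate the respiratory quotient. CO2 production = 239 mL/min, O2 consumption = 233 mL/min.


RQ = VCO2 / VO2
RQ = 239 / 233
RQ = 1.026


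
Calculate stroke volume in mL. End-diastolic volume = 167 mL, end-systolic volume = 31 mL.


SV = EDV - ESV
SV = 167 - 31
SV = 136 mL


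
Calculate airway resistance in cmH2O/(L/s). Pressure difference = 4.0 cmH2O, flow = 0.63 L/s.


R = dP / flow
R = 4.0 / 0.63
R = 6.349 cmH2O/(L/s)


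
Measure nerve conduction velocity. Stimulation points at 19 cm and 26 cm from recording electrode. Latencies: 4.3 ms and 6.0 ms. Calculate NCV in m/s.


Distance = (26 - 19) / 100 = 0.07 m
dt = (6.0 - 4.3) / 1000 = 0.0017 s
NCV = dist / dt = 41.18 m/s


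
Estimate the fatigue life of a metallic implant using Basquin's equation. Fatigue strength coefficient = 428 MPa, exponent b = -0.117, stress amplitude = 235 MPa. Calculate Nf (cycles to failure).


sigma_a = sigma_f' * (2Nf)^b
2Nf = (sigma_a/sigma_f')^(1/b)
2Nf = (235/428)^(1/-0.117)
2Nf = 168.04868
Nf = 84.02


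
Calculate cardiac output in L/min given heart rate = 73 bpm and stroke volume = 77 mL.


CO = HR * SV
CO = 73 * 77 / 1000
CO = 5.621 L/min


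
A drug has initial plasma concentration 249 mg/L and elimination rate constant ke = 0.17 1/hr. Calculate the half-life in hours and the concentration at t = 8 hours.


t_half = ln(2) / ke = 0.693147 / 0.17 = 4.077 hr
C(t) = C0 * exp(-ke*t) = 249 * exp(-0.17*8)
C(8) = 63.91 mg/L


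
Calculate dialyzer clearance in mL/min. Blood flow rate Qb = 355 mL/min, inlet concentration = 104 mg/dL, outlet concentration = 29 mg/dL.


K = Qb * (Cb_in - Cb_out) / Cb_in
K = 355 * (104 - 29) / 104
K = 256 mL/min


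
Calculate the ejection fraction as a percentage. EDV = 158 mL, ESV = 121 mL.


SV = EDV - ESV = 158 - 121 = 37 mL
EF = SV/EDV * 100 = 37/158 * 100
EF = 23.42%


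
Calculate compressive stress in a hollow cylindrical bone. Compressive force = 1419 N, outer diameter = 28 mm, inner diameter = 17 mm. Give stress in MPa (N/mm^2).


A = pi*(r_o^2 - r_i^2)
r_o = 14 mm, r_i = 8.5 mm
A = 388.772 mm^2
sigma = F/A = 1419 / 388.772
sigma = 3.65 MPa


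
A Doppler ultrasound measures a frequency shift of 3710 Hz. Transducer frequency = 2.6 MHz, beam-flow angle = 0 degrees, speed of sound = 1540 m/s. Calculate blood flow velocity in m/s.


v = fd * c / (2 * f0 * cos(theta))
v = 3710 * 1540 / (2 * 2.6000e+06 * cos(0))
v = 1.099 m/s


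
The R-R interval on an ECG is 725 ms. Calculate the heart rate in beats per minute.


HR = 60 / RR_interval(s)
RR = 725 ms = 0.725 s
HR = 60 / 0.725 = 82.76 bpm


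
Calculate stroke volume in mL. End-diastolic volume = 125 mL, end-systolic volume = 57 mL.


SV = EDV - ESV
SV = 125 - 57
SV = 68 mL


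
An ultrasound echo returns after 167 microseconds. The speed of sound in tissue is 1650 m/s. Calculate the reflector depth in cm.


depth = c * t / 2
t = 167 us = 1.6700e-04 s
depth = 1650 * 1.6700e-04 / 2
depth = 0.137775 m = 13.7775 cm


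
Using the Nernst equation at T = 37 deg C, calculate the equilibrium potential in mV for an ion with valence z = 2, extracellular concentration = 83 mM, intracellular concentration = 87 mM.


E = (RT/(zF)) * ln(C_out/C_in)
T = 37 + 273.15 = 310.15 K
E = (8.314 * 310.15 / (2 * 96485)) * ln(83/87)
E = -0.6289 mV


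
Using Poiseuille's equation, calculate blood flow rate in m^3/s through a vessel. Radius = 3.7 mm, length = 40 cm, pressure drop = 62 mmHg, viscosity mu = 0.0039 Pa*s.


Q = pi*r^4*dP / (8*mu*L)
r = 0.0037 m, L = 0.4 m
dP = 62 mmHg = 8265.964 Pa
Q = 3.8997e-04 m^3/s


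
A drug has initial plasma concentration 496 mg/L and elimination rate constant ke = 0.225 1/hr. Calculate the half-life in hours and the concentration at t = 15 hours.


t_half = ln(2) / ke = 0.693147 / 0.225 = 3.081 hr
C(t) = C0 * exp(-ke*t) = 496 * exp(-0.225*15)
C(15) = 16.97 mg/L


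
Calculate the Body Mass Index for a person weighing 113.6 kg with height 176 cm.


BMI = weight / height^2
height = 176 cm = 1.76 m
BMI = 113.6 / 1.76^2
BMI = 36.67 kg/m^2


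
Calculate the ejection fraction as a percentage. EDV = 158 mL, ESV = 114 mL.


SV = EDV - ESV = 158 - 114 = 44 mL
EF = SV/EDV * 100 = 44/158 * 100
EF = 27.85%


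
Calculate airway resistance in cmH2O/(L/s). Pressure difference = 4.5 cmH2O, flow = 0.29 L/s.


R = dP / flow
R = 4.5 / 0.29
R = 15.52 cmH2O/(L/s)


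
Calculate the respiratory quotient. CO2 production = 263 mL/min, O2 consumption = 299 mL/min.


RQ = VCO2 / VO2
RQ = 263 / 299
RQ = 0.8796


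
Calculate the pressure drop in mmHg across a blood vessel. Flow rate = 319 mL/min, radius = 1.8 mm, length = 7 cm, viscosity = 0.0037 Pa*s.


dP = 8*mu*L*Q / (pi*r^4)
Q = 319 mL/min = 5.31667e-06 m^3/s
dP = 334.033 Pa = 334.033 / 133.322 mmHg = 2.505 mmHg


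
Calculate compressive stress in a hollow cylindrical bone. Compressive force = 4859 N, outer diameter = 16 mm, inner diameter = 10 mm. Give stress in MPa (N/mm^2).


A = pi*(r_o^2 - r_i^2)
r_o = 8 mm, r_i = 5 mm
A = 122.522 mm^2
sigma = F/A = 4859 / 122.522
sigma = 39.66 MPa


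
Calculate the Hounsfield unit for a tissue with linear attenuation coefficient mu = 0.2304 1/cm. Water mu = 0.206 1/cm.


HU = ((mu_tissue - mu_water) / mu_water) * 1000
HU = ((0.2304 - 0.206) / 0.206) * 1000
HU = 118.4


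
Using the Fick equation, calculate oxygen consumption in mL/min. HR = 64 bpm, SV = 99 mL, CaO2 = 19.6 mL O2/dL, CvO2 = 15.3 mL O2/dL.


CO = HR*SV = 64*99/1000 = 6.336 L/min
a-v O2 diff = 19.6 - 15.3 = 4.3 mL/dL
VO2 = CO * (CaO2-CvO2) * 10 dL/L
VO2 = 6.336 * 4.3 * 10
VO2 = 272.4 mL/min


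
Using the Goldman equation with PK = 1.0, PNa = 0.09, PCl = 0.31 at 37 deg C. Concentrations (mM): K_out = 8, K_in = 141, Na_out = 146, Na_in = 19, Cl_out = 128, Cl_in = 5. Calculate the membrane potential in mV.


Vm = (RT/F)*ln((PK*Ko + PNa*Nao + PCl*Cli)/(PK*Ki + PNa*Nai + PCl*Clo))
Numer = 22.69, Denom = 182.39
Vm = -55.7 mV


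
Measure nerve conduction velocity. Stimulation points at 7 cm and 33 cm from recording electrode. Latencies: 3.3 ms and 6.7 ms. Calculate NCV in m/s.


Distance = (33 - 7) / 100 = 0.26 m
dt = (6.7 - 3.3) / 1000 = 0.0034 s
NCV = dist / dt = 76.47 m/s


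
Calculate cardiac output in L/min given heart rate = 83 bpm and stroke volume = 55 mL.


CO = HR * SV
CO = 83 * 55 / 1000
CO = 4.565 L/min


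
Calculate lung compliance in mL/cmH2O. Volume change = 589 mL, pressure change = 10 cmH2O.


C = dV / dP
C = 589 / 10
C = 58.9 mL/cmH2O


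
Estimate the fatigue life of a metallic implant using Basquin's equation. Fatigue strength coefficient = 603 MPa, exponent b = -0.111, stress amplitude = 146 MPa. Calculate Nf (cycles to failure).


sigma_a = sigma_f' * (2Nf)^b
2Nf = (sigma_a/sigma_f')^(1/b)
2Nf = (146/603)^(1/-0.111)
2Nf = 354184.32
Nf = 1.771e+05


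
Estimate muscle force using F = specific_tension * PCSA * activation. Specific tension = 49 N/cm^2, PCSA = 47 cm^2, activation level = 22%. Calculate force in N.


F = sigma * PCSA * activation
F = 49 * 47 * 0.22
F = 506.7 N


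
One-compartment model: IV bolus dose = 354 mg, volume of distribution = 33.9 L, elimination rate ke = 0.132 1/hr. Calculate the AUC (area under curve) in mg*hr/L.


C0 = Dose/Vd = 354/33.9 = 10.4425 mg/L
AUC = C0/ke = 10.4425/0.132
AUC = 79.11 mg*hr/L


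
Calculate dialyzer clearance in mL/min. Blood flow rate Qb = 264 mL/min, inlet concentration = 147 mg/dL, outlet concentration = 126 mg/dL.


K = Qb * (Cb_in - Cb_out) / Cb_in
K = 264 * (147 - 126) / 147
K = 37.71 mL/min


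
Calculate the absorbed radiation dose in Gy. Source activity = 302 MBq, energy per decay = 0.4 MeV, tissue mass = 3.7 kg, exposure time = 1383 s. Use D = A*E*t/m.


A = 302 MBq = 3.0200e+08 Bq
E = 0.4 MeV = 6.408e-14 J
D = A*E*t/m = 3.0200e+08*6.408e-14*1383/3.7
D = 0.007234 Gy


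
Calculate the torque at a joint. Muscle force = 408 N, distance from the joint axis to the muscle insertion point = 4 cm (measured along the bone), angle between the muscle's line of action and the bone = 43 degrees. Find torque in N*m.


Torque = F * d * sin(theta)   (moment arm = d*sin(theta))
d = 4 cm = 0.04 m
Torque = 408 * 0.04 * sin(43)
Torque = 11.13 N*m


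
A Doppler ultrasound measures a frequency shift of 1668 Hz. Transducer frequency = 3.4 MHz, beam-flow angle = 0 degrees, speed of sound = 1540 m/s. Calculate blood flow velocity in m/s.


v = fd * c / (2 * f0 * cos(theta))
v = 1668 * 1540 / (2 * 3.4000e+06 * cos(0))
v = 0.3778 m/s


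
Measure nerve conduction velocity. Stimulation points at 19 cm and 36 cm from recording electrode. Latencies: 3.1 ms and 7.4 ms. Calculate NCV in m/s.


Distance = (36 - 19) / 100 = 0.17 m
dt = (7.4 - 3.1) / 1000 = 0.0043 s
NCV = dist / dt = 39.53 m/s


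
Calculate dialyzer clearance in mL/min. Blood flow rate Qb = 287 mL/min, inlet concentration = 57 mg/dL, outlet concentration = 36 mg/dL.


K = Qb * (Cb_in - Cb_out) / Cb_in
K = 287 * (57 - 36) / 57
K = 105.7 mL/min


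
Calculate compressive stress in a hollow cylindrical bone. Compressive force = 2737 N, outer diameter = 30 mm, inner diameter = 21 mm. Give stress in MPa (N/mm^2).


A = pi*(r_o^2 - r_i^2)
r_o = 15 mm, r_i = 10.5 mm
A = 360.498 mm^2
sigma = F/A = 2737 / 360.498
sigma = 7.592 MPa


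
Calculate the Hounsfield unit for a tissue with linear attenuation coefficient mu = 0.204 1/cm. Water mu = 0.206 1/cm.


HU = ((mu_tissue - mu_water) / mu_water) * 1000
HU = ((0.204 - 0.206) / 0.206) * 1000
HU = -9.709


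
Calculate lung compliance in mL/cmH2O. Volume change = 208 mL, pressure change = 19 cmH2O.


C = dV / dP
C = 208 / 19
C = 10.95 mL/cmH2O


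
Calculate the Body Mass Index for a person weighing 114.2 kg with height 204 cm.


BMI = weight / height^2
height = 204 cm = 2.04 m
BMI = 114.2 / 2.04^2
BMI = 27.44 kg/m^2


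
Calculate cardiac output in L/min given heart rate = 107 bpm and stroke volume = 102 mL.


CO = HR * SV
CO = 107 * 102 / 1000
CO = 10.91 L/min


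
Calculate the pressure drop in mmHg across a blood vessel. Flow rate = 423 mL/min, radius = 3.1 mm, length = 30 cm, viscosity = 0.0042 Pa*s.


dP = 8*mu*L*Q / (pi*r^4)
Q = 423 mL/min = 7.05e-06 m^3/s
dP = 244.936 Pa = 244.936 / 133.322 mmHg = 1.837 mmHg


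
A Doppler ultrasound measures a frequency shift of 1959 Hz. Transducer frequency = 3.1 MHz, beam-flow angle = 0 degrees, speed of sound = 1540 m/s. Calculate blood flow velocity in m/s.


v = fd * c / (2 * f0 * cos(theta))
v = 1959 * 1540 / (2 * 3.1000e+06 * cos(0))
v = 0.4866 m/s


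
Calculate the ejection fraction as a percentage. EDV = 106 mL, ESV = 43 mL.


SV = EDV - ESV = 106 - 43 = 63 mL
EF = SV/EDV * 100 = 63/106 * 100
EF = 59.43%


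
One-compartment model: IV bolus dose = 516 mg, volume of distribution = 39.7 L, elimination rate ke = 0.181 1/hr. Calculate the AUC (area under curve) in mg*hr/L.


C0 = Dose/Vd = 516/39.7 = 12.9975 mg/L
AUC = C0/ke = 12.9975/0.181
AUC = 71.81 mg*hr/L


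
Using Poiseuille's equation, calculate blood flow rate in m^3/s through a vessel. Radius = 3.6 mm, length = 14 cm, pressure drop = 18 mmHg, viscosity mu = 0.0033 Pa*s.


Q = pi*r^4*dP / (8*mu*L)
r = 0.0036 m, L = 0.14 m
dP = 18 mmHg = 2399.796 Pa
Q = 3.4261e-04 m^3/s


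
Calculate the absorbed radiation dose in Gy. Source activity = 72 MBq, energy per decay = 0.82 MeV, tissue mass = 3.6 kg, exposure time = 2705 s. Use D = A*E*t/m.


A = 72 MBq = 7.2000e+07 Bq
E = 0.82 MeV = 1.31364e-13 J
D = A*E*t/m = 7.2000e+07*1.31364e-13*2705/3.6
D = 0.007107 Gy


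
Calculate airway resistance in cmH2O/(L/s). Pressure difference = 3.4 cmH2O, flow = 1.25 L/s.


R = dP / flow
R = 3.4 / 1.25
R = 2.72 cmH2O/(L/s)


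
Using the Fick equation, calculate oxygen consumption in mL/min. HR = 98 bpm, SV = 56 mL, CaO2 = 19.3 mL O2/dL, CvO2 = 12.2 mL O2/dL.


CO = HR*SV = 98*56/1000 = 5.488 L/min
a-v O2 diff = 19.3 - 12.2 = 7.1 mL/dL
VO2 = CO * (CaO2-CvO2) * 10 dL/L
VO2 = 5.488 * 7.1 * 10
VO2 = 389.6 mL/min


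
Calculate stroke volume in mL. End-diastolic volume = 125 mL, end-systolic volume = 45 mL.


SV = EDV - ESV
SV = 125 - 45
SV = 80 mL


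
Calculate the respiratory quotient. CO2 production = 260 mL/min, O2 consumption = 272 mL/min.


RQ = VCO2 / VO2
RQ = 260 / 272
RQ = 0.9559


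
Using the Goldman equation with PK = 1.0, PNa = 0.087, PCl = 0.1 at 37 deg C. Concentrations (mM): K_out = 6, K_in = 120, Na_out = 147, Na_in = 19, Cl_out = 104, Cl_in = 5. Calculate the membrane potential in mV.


Vm = (RT/F)*ln((PK*Ko + PNa*Nao + PCl*Cli)/(PK*Ki + PNa*Nai + PCl*Clo))
Numer = 19.289, Denom = 132.053
Vm = -51.41 mV


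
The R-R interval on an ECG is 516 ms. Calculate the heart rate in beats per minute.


HR = 60 / RR_interval(s)
RR = 516 ms = 0.516 s
HR = 60 / 0.516 = 116.3 bpm


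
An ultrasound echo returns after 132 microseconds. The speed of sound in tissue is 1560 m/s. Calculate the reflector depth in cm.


depth = c * t / 2
t = 132 us = 1.3200e-04 s
depth = 1560 * 1.3200e-04 / 2
depth = 0.10296 m = 10.296 cm


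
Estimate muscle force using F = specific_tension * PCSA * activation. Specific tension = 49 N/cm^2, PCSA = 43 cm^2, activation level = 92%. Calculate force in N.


F = sigma * PCSA * activation
F = 49 * 43 * 0.92
F = 1938 N


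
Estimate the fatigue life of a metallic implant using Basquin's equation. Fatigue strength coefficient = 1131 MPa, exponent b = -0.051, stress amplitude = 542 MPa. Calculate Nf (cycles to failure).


sigma_a = sigma_f' * (2Nf)^b
2Nf = (sigma_a/sigma_f')^(1/b)
2Nf = (542/1131)^(1/-0.051)
2Nf = 1836481.8
Nf = 9.182e+05


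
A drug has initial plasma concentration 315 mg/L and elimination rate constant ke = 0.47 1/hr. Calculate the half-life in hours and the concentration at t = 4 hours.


t_half = ln(2) / ke = 0.693147 / 0.47 = 1.475 hr
C(t) = C0 * exp(-ke*t) = 315 * exp(-0.47*4)
C(4) = 48.07 mg/L


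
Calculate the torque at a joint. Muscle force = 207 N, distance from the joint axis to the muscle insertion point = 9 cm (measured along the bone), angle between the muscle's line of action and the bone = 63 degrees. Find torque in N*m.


Torque = F * d * sin(theta)   (moment arm = d*sin(theta))
d = 9 cm = 0.09 m
Torque = 207 * 0.09 * sin(63)
Torque = 16.6 N*m


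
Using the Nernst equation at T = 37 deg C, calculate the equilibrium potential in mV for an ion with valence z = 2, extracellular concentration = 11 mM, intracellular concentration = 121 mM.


E = (RT/(zF)) * ln(C_out/C_in)
T = 37 + 273.15 = 310.15 K
E = (8.314 * 310.15 / (2 * 96485)) * ln(11/121)
E = -32.04 mV


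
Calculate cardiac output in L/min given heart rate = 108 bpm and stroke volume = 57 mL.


CO = HR * SV
CO = 108 * 57 / 1000
CO = 6.156 L/min


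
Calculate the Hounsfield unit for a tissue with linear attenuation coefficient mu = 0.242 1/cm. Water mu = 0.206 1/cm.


HU = ((mu_tissue - mu_water) / mu_water) * 1000
HU = ((0.242 - 0.206) / 0.206) * 1000
HU = 174.8


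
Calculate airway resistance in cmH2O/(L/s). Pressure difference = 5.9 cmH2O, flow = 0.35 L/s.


R = dP / flow
R = 5.9 / 0.35
R = 16.86 cmH2O/(L/s)


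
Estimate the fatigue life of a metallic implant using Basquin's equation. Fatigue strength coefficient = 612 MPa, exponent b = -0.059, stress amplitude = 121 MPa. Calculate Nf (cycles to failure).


sigma_a = sigma_f' * (2Nf)^b
2Nf = (sigma_a/sigma_f')^(1/b)
2Nf = (121/612)^(1/-0.059)
2Nf = 8.543346e+11
Nf = 4.2717e+11


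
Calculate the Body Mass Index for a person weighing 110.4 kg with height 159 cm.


BMI = weight / height^2
height = 159 cm = 1.59 m
BMI = 110.4 / 1.59^2
BMI = 43.67 kg/m^2


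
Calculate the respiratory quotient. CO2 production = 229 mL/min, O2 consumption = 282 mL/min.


RQ = VCO2 / VO2
RQ = 229 / 282
RQ = 0.8121


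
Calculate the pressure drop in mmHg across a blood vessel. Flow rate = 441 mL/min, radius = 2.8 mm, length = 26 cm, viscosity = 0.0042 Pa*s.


dP = 8*mu*L*Q / (pi*r^4)
Q = 441 mL/min = 7.35e-06 m^3/s
dP = 332.52 Pa = 332.52 / 133.322 mmHg = 2.494 mmHg


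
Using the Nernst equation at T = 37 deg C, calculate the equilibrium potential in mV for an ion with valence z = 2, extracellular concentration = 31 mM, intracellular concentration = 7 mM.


E = (RT/(zF)) * ln(C_out/C_in)
T = 37 + 273.15 = 310.15 K
E = (8.314 * 310.15 / (2 * 96485)) * ln(31/7)
E = 19.88 mV


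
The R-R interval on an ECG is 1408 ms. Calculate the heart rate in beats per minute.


HR = 60 / RR_interval(s)
RR = 1408 ms = 1.408 s
HR = 60 / 1.408 = 42.61 bpm


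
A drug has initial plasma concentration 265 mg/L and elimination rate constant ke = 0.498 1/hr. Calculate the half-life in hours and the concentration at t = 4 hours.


t_half = ln(2) / ke = 0.693147 / 0.498 = 1.392 hr
C(t) = C0 * exp(-ke*t) = 265 * exp(-0.498*4)
C(4) = 36.15 mg/L


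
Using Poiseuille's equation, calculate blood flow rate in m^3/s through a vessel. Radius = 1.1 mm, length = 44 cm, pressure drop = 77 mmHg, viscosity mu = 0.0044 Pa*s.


Q = pi*r^4*dP / (8*mu*L)
r = 0.0011 m, L = 0.44 m
dP = 77 mmHg = 10265.794 Pa
Q = 3.0487e-06 m^3/s


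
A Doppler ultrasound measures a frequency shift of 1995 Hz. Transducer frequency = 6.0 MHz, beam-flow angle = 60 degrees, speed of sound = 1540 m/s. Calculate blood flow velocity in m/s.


v = fd * c / (2 * f0 * cos(theta))
v = 1995 * 1540 / (2 * 6.0000e+06 * cos(60))
v = 0.512 m/s


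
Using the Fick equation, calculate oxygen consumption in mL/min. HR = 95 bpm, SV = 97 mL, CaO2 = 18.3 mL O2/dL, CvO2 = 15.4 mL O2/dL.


CO = HR*SV = 95*97/1000 = 9.215 L/min
a-v O2 diff = 18.3 - 15.4 = 2.9 mL/dL
VO2 = CO * (CaO2-CvO2) * 10 dL/L
VO2 = 9.215 * 2.9 * 10
VO2 = 267.2 mL/min


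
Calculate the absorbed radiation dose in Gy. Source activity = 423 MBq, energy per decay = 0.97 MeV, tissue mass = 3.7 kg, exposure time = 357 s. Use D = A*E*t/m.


A = 423 MBq = 4.2300e+08 Bq
E = 0.97 MeV = 1.55394e-13 J
D = A*E*t/m = 4.2300e+08*1.55394e-13*357/3.7
D = 0.006342 Gy


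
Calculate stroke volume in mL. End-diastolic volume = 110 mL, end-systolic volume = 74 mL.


SV = EDV - ESV
SV = 110 - 74
SV = 36 mL


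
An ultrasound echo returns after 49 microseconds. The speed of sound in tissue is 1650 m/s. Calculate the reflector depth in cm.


depth = c * t / 2
t = 49 us = 4.9000e-05 s
depth = 1650 * 4.9000e-05 / 2
depth = 0.040425 m = 4.0425 cm


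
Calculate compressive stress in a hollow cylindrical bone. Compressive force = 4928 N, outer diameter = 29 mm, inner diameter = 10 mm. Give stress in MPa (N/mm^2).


A = pi*(r_o^2 - r_i^2)
r_o = 14.5 mm, r_i = 5 mm
A = 581.98 mm^2
sigma = F/A = 4928 / 581.98
sigma = 8.468 MPa


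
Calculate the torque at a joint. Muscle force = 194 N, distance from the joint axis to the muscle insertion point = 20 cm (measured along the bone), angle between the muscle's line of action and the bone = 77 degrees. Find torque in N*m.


Torque = F * d * sin(theta)   (moment arm = d*sin(theta))
d = 20 cm = 0.2 m
Torque = 194 * 0.2 * sin(77)
Torque = 37.81 N*m


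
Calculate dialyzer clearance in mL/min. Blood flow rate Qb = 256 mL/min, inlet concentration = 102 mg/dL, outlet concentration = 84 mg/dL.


K = Qb * (Cb_in - Cb_out) / Cb_in
K = 256 * (102 - 84) / 102
K = 45.18 mL/min


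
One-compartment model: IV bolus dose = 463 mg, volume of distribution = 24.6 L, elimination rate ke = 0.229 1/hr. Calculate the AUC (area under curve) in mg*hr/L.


C0 = Dose/Vd = 463/24.6 = 18.8211 mg/L
AUC = C0/ke = 18.8211/0.229
AUC = 82.19 mg*hr/L


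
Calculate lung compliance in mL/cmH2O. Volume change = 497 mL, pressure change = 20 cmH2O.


C = dV / dP
C = 497 / 20
C = 24.85 mL/cmH2O


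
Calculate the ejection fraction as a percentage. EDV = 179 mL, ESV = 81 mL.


SV = EDV - ESV = 179 - 81 = 98 mL
EF = SV/EDV * 100 = 98/179 * 100
EF = 54.75%


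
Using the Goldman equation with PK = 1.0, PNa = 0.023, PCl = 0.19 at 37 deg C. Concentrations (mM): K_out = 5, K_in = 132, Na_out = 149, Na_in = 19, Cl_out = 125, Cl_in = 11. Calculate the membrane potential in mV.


Vm = (RT/F)*ln((PK*Ko + PNa*Nao + PCl*Cli)/(PK*Ki + PNa*Nai + PCl*Clo))
Numer = 10.517, Denom = 156.187
Vm = -72.11 mV


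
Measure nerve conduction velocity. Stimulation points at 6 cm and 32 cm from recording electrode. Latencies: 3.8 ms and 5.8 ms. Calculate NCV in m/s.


Distance = (32 - 6) / 100 = 0.26 m
dt = (5.8 - 3.8) / 1000 = 0.002 s
NCV = dist / dt = 130 m/s


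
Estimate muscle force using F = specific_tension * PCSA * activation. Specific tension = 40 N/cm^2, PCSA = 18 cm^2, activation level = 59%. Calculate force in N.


F = sigma * PCSA * activation
F = 40 * 18 * 0.59
F = 424.8 N


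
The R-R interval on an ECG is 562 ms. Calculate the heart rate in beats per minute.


HR = 60 / RR_interval(s)
RR = 562 ms = 0.562 s
HR = 60 / 0.562 = 106.8 bpm


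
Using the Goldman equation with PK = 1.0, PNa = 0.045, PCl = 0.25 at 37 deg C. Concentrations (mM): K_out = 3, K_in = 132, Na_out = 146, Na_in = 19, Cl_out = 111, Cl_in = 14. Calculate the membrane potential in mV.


Vm = (RT/F)*ln((PK*Ko + PNa*Nao + PCl*Cli)/(PK*Ki + PNa*Nai + PCl*Clo))
Numer = 13.07, Denom = 160.605
Vm = -67.04 mV


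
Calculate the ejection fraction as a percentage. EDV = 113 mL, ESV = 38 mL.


SV = EDV - ESV = 113 - 38 = 75 mL
EF = SV/EDV * 100 = 75/113 * 100
EF = 66.37%


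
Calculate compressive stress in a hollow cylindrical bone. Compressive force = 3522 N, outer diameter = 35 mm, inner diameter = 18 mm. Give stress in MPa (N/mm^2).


A = pi*(r_o^2 - r_i^2)
r_o = 17.5 mm, r_i = 9 mm
A = 707.644 mm^2
sigma = F/A = 3522 / 707.644
sigma = 4.977 MPa


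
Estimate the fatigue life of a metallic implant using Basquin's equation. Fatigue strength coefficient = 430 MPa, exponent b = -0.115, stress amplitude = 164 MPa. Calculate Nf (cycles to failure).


sigma_a = sigma_f' * (2Nf)^b
2Nf = (sigma_a/sigma_f')^(1/b)
2Nf = (164/430)^(1/-0.115)
2Nf = 4367.3096
Nf = 2184


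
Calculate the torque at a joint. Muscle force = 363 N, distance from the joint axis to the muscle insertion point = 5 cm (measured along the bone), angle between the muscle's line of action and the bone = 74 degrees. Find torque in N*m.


Torque = F * d * sin(theta)   (moment arm = d*sin(theta))
d = 5 cm = 0.05 m
Torque = 363 * 0.05 * sin(74)
Torque = 17.45 N*m


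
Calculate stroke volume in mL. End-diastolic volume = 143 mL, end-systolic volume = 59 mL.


SV = EDV - ESV
SV = 143 - 59
SV = 84 mL


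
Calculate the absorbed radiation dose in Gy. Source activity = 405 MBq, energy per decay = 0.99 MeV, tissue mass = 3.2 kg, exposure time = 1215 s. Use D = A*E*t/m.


A = 405 MBq = 4.0500e+08 Bq
E = 0.99 MeV = 1.58598e-13 J
D = A*E*t/m = 4.0500e+08*1.58598e-13*1215/3.2
D = 0.02439 Gy


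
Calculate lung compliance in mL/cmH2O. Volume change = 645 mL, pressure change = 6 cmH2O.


C = dV / dP
C = 645 / 6
C = 107.5 mL/cmH2O


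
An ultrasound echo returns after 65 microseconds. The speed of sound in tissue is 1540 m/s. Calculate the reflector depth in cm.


depth = c * t / 2
t = 65 us = 6.5000e-05 s
depth = 1540 * 6.5000e-05 / 2
depth = 0.05005 m = 5.005 cm


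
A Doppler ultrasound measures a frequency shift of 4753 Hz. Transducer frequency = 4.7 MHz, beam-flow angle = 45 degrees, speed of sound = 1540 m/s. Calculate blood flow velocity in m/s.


v = fd * c / (2 * f0 * cos(theta))
v = 4753 * 1540 / (2 * 4.7000e+06 * cos(45))
v = 1.101 m/s


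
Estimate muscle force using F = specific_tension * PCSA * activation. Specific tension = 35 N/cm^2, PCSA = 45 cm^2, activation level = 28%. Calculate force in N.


F = sigma * PCSA * activation
F = 35 * 45 * 0.28
F = 441 N


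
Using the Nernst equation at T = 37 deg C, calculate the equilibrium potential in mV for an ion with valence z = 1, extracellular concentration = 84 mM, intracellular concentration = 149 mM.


E = (RT/(zF)) * ln(C_out/C_in)
T = 37 + 273.15 = 310.15 K
E = (8.314 * 310.15 / (1 * 96485)) * ln(84/149)
E = -15.32 mV


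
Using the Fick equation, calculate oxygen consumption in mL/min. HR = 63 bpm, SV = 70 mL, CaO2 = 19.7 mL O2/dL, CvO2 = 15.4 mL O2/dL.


CO = HR*SV = 63*70/1000 = 4.41 L/min
a-v O2 diff = 19.7 - 15.4 = 4.3 mL/dL
VO2 = CO * (CaO2-CvO2) * 10 dL/L
VO2 = 4.41 * 4.3 * 10
VO2 = 189.6 mL/min


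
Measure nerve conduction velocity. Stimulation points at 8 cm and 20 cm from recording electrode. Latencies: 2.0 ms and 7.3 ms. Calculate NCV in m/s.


Distance = (20 - 8) / 100 = 0.12 m
dt = (7.3 - 2.0) / 1000 = 0.0053 s
NCV = dist / dt = 22.64 m/s


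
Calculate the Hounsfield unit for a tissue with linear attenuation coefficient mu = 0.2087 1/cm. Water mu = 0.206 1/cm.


HU = ((mu_tissue - mu_water) / mu_water) * 1000
HU = ((0.2087 - 0.206) / 0.206) * 1000
HU = 13.11


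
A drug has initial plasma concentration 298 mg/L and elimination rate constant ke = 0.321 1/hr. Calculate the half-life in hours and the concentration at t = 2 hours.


t_half = ln(2) / ke = 0.693147 / 0.321 = 2.159 hr
C(t) = C0 * exp(-ke*t) = 298 * exp(-0.321*2)
C(2) = 156.8 mg/L


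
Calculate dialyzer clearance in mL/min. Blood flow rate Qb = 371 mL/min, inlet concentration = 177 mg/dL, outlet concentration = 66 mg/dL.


K = Qb * (Cb_in - Cb_out) / Cb_in
K = 371 * (177 - 66) / 177
K = 232.7 mL/min


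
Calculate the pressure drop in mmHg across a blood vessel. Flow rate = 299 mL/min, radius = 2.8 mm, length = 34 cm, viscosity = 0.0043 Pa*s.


dP = 8*mu*L*Q / (pi*r^4)
Q = 299 mL/min = 4.98333e-06 m^3/s
dP = 301.839 Pa = 301.839 / 133.322 mmHg = 2.264 mmHg


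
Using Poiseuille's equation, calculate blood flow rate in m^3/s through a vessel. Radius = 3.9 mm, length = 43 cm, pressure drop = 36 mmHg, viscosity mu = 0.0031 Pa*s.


Q = pi*r^4*dP / (8*mu*L)
r = 0.0039 m, L = 0.43 m
dP = 36 mmHg = 4799.592 Pa
Q = 3.2711e-04 m^3/s


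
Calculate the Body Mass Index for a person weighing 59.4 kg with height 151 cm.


BMI = weight / height^2
height = 151 cm = 1.51 m
BMI = 59.4 / 1.51^2
BMI = 26.05 kg/m^2


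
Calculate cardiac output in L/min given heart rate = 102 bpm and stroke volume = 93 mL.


CO = HR * SV
CO = 102 * 93 / 1000
CO = 9.486 L/min


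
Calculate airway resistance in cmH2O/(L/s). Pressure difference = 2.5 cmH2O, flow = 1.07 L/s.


R = dP / flow
R = 2.5 / 1.07
R = 2.336 cmH2O/(L/s)


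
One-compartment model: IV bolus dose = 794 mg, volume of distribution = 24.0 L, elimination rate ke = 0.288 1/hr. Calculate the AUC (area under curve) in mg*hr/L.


C0 = Dose/Vd = 794/24.0 = 33.0833 mg/L
AUC = C0/ke = 33.0833/0.288
AUC = 114.9 mg*hr/L


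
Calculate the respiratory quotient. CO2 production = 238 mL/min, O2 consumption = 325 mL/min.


RQ = VCO2 / VO2
RQ = 238 / 325
RQ = 0.7323


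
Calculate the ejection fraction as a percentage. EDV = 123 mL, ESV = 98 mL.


SV = EDV - ESV = 123 - 98 = 25 mL
EF = SV/EDV * 100 = 25/123 * 100
EF = 20.33%


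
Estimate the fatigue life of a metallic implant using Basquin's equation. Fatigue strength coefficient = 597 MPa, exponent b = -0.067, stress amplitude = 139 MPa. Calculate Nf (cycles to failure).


sigma_a = sigma_f' * (2Nf)^b
2Nf = (sigma_a/sigma_f')^(1/b)
2Nf = (139/597)^(1/-0.067)
2Nf = 2.7999945e+09
Nf = 1.4000e+09


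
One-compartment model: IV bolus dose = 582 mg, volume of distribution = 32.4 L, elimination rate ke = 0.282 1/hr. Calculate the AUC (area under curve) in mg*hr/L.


C0 = Dose/Vd = 582/32.4 = 17.963 mg/L
AUC = C0/ke = 17.963/0.282
AUC = 63.7 mg*hr/L


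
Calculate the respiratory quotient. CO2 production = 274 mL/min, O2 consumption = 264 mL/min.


RQ = VCO2 / VO2
RQ = 274 / 264
RQ = 1.038


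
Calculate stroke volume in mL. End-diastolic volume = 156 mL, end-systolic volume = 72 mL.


SV = EDV - ESV
SV = 156 - 72
SV = 84 mL


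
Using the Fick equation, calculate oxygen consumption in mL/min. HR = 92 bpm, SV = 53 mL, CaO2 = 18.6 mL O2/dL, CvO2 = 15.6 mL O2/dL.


CO = HR*SV = 92*53/1000 = 4.876 L/min
a-v O2 diff = 18.6 - 15.6 = 3 mL/dL
VO2 = CO * (CaO2-CvO2) * 10 dL/L
VO2 = 4.876 * 3 * 10
VO2 = 146.3 mL/min


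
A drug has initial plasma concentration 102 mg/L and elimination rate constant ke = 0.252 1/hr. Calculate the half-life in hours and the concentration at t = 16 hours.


t_half = ln(2) / ke = 0.693147 / 0.252 = 2.751 hr
C(t) = C0 * exp(-ke*t) = 102 * exp(-0.252*16)
C(16) = 1.809 mg/L


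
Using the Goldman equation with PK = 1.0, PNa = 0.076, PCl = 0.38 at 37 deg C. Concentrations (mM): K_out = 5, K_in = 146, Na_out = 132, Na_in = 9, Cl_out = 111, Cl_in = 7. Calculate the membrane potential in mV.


Vm = (RT/F)*ln((PK*Ko + PNa*Nao + PCl*Cli)/(PK*Ki + PNa*Nai + PCl*Clo))
Numer = 17.692, Denom = 188.864
Vm = -63.28 mV


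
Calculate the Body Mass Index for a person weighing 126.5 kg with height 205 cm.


BMI = weight / height^2
height = 205 cm = 2.05 m
BMI = 126.5 / 2.05^2
BMI = 30.1 kg/m^2


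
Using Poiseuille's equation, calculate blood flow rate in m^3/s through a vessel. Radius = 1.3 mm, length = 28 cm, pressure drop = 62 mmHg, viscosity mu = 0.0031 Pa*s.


Q = pi*r^4*dP / (8*mu*L)
r = 0.0013 m, L = 0.28 m
dP = 62 mmHg = 8265.964 Pa
Q = 1.0681e-05 m^3/s


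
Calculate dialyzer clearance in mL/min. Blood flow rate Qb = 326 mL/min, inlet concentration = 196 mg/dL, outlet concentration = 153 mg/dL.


K = Qb * (Cb_in - Cb_out) / Cb_in
K = 326 * (196 - 153) / 196
K = 71.52 mL/min


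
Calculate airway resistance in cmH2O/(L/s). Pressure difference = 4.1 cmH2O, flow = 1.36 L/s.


R = dP / flow
R = 4.1 / 1.36
R = 3.015 cmH2O/(L/s)


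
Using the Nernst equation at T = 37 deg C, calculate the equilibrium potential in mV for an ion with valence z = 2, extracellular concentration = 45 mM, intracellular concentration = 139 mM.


E = (RT/(zF)) * ln(C_out/C_in)
T = 37 + 273.15 = 310.15 K
E = (8.314 * 310.15 / (2 * 96485)) * ln(45/139)
E = -15.07 mV


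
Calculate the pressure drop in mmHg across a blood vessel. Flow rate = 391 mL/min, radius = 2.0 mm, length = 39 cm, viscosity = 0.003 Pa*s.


dP = 8*mu*L*Q / (pi*r^4)
Q = 391 mL/min = 6.51667e-06 m^3/s
dP = 1213.48 Pa = 1213.48 / 133.322 mmHg = 9.102 mmHg


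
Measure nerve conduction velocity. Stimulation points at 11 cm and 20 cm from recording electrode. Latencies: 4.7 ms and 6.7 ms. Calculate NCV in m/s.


Distance = (20 - 11) / 100 = 0.09 m
dt = (6.7 - 4.7) / 1000 = 0.002 s
NCV = dist / dt = 45 m/s


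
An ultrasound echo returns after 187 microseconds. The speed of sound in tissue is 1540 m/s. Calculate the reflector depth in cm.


depth = c * t / 2
t = 187 us = 1.8700e-04 s
depth = 1540 * 1.8700e-04 / 2
depth = 0.14399 m = 14.399 cm
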